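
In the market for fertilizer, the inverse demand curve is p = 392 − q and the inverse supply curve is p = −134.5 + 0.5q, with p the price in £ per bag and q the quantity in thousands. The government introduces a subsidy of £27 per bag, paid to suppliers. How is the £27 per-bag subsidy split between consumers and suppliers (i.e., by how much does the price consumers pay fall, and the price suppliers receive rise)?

Consumers gain £18 per bag; suppliers gain £9 per bag.

Rewrite in direct form: qd = 392 − p and qs = 2p + 269.
Without the subsidy, 392 − p = 2p + 269 gives 3p = 123, so p* = £41 and q* = 351.
With a per-unit subsidy paid to suppliers, each receives p + 27 per unit sold, so supply becomes qs = 2(p + 27) + 269.
New equilibrium: consumers pay £23, suppliers receive £50, q = 369. (Wedge: pb − ps = −27.)
Gain to consumers: £18; to suppliers: £9. (They sum to £27.)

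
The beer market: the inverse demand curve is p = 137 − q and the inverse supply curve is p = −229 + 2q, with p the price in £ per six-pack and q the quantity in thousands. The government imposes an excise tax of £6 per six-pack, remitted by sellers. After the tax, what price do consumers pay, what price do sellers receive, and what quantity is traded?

Consumers pay £17; sellers receive £11; quantity = 120.

Rewrite in direct form: qd = 137 − p and qs = 0.5p + 114.5.
Before the tax: set 137 − p = 0.5p + 114.5 → p* = £15, q* = 122.
With the tax collected from sellers, supply shifts: qs = 0.5(p − 6) + 114.5.
Solving gives q = 120 with consumers paying £17 and sellers receiving £11 (the £6 wedge).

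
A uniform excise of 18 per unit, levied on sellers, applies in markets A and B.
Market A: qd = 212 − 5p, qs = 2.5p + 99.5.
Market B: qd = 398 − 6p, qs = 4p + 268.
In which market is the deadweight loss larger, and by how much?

Market B, by 118.8.

Market A: pre-tax p* = 15, q* = 137; post-tax q = 107; deadweight loss = 270.
Market B: pre-tax p* = 13, q* = 320; post-tax q = 276.8; deadweight loss = 388.8.
Difference: 270 vs 388.8 → market B is larger by 118.8.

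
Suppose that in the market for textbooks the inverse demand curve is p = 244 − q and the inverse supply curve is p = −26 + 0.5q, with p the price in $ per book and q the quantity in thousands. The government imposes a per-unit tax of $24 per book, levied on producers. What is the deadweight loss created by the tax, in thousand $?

Rewrite in direct form: qd = 244 − p and qs = 2p + 52.
Without the tax, 244 − p = 2p + 52 gives 3p = 192, so p* = $64 and q* = 180.
With the tax collected from producers, supply shifts: qs = 2(p − 24) + 52.
Solving gives q = 164 with buyers paying $80 and producers receiving $56 (the $24 wedge).
Quantity falls by |ΔQ| = |180 − 164| = 16.
DWL = ½ · t · |ΔQ| = ½ · 24 · 16 = $192.

Deadweight loss = $192 thousand.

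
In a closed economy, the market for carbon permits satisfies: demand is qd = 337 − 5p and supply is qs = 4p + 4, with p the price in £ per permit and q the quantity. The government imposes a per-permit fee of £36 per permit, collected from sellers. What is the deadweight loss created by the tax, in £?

Without the tax, 337 − 5p = 4p + 4 gives 9p = 333, so p* = £37 and q* = 152.
With the tax collected from sellers, supply shifts: qs = 4(p − 36) + 4.
New equilibrium: consumers pay £53, sellers receive £17, q = 72. (Wedge: pb − ps = 36.)
Quantity falls by |ΔQ| = |152 − 72| = 80.
DWL = ½ · t · |ΔQ| = ½ · 36 · 80 = £1440.

Deadweight loss = £1440.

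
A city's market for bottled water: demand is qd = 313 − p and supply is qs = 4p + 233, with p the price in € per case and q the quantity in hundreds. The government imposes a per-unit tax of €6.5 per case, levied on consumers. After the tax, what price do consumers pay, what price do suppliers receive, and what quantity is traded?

Consumers pay €21.2; suppliers receive €14.7; quantity = 291.8.

Without the tax, 313 − p = 4p + 233 gives 5p = 80, so p* = €16 and q* = 297.
With the tax collected from consumers, demand (in seller-price terms) shifts: qd = 313 − (p + 6.5).
Solving gives q = 291.8 with consumers paying €21.2 and suppliers receiving €14.7 (the €6.5 wedge).
The less price-elastic side of the market bears the larger share of a per-unit tax.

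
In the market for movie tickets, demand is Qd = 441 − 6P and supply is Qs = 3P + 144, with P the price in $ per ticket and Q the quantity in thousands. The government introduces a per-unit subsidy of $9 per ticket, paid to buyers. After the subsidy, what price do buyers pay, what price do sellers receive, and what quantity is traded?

Without the subsidy, 441 − 6P = 3P + 144 gives 9P = 297, so P* = $33 and Q* = 243.
With a per-unit subsidy paid to buyers, each effectively pays P − 9, so demand becomes Qd = 441 − 6(P − 9).
New equilibrium: buyers pay $30, sellers receive $39, Q = 261. (Wedge: Pb − Ps = −9.)

Buyers pay $30; sellers receive $39; quantity = 261.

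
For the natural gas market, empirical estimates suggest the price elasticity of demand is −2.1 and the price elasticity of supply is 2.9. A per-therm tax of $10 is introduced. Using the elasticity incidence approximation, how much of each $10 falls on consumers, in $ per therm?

Consumers bear ≈ $5.8 per therm.

Incidence ratio: consumers' share ≈ εs / (εs + |εd|) = 2.9 / (2.9 + 2.1) = 0.58.
So consumers bear ≈ 0.58 × $10 = $5.8; sellers bear $4.2.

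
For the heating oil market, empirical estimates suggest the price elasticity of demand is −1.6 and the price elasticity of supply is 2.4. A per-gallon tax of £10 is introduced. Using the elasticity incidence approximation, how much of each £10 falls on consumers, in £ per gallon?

Incidence ratio: consumers' share ≈ εs / (εs + |εd|) = 2.4 / (2.4 + 1.6) = 0.6.
So consumers bear ≈ 0.6 × £10 = £6; suppliers bear £4.

Consumers bear ≈ £6 per gallon.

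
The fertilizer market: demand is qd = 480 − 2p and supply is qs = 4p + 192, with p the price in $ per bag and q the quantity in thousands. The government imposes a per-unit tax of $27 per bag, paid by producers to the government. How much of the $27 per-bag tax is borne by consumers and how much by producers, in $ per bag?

Before the tax: set 480 − 2p = 4p + 192 → p* = $48, q* = 384.
With the tax collected from producers, supply shifts: qs = 4(p − 27) + 192.
New equilibrium: consumers pay $66, producers receive $39, q = 348. (Wedge: pb − ps = 27.)
Burden on consumers: $18; on producers: $9. (They sum to $27.)

Consumers bear $18 per bag; producers bear $9 per bag.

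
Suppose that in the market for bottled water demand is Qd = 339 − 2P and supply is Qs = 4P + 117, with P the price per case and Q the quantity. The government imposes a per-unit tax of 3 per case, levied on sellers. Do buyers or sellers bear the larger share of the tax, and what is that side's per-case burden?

Buyers bear the larger share: 2 per case.

Before the tax: set 339 − 2P = 4P + 117 → P* = 37, Q* = 265.
With the tax collected from sellers, supply shifts: Qs = 4(P − 3) + 117.
Solving gives Q = 261 with buyers paying 39 and sellers receiving 36 (the 3 wedge).
Per-case burden: buyers 2, sellers 1.
Buyers take the larger share because demand is less price-elastic here (demand slope 2 vs supply slope 4).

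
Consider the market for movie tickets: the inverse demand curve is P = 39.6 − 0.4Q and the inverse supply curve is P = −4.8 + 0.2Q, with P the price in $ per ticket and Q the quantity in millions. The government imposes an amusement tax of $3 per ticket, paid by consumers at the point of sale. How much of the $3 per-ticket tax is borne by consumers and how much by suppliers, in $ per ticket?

Rewrite in direct form: Qd = 99 − 2.5P and Qs = 5P + 24.
Without the tax, 99 − 2.5P = 5P + 24 gives 7.5P = 75, so P* = $10 and Q* = 74.
With the tax collected from consumers, demand (in seller-price terms) shifts: Qd = 99 − 2.5(P + 3).
New equilibrium: consumers pay $12, suppliers receive $9, Q = 69. (Wedge: Pb − Ps = 3.)
Burden on consumers: $2; on suppliers: $1. (They sum to $3.)

Consumers bear $2 per ticket; suppliers bear $1 per ticket.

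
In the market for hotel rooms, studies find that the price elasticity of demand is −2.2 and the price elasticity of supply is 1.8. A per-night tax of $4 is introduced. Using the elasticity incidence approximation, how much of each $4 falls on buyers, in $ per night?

Buyers bear ≈ $1.8 per night.

Incidence ratio: buyers' share ≈ εs / (εs + |εd|) = 1.8 / (1.8 + 2.2) = 0.45.
So buyers bear ≈ 0.45 × $4 = $1.8; suppliers bear $2.2.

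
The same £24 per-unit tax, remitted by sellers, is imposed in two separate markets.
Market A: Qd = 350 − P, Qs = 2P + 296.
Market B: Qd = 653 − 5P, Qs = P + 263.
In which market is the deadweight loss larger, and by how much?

Market A: pre-tax P* = £18, Q* = 332; post-tax Q = 316; deadweight loss = £192.
Market B: pre-tax P* = £65, Q* = 328; post-tax Q = 308; deadweight loss = £240.
Difference: £192 vs £240 → market B is larger by £48.

Market B, by £48.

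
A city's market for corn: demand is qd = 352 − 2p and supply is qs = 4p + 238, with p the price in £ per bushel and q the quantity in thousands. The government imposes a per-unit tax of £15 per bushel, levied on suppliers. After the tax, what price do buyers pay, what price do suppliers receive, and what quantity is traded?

Buyers pay £29; suppliers receive £14; quantity = 294.

Without the tax, 352 − 2p = 4p + 238 gives 6p = 114, so p* = £19 and q* = 314.
With the tax collected from suppliers, supply shifts: qs = 4(p − 15) + 238.
New equilibrium: buyers pay £29, suppliers receive £14, q = 294. (Wedge: pb − ps = 15.)
The less price-elastic side of the market bears the larger share of a per-unit tax.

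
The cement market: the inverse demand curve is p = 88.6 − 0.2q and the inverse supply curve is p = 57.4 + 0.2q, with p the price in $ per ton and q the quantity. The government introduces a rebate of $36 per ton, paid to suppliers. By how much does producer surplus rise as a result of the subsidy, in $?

Rewrite in direct form: qd = 443 − 5p and qs = 5p − 287.
Before the subsidy: set 443 − 5p = 5p − 287 → p* = $73, q* = 78.
With a per-unit subsidy paid to suppliers, each receives p + 36 per unit sold, so supply becomes qs = 5(p + 36) − 287.
Solving gives q = 168 with buyers paying $55 and suppliers receiving $91 (the $36 wedge).
ΔPS is the trapezoid between Q = 168 and Q = 78 of height $18: ½ · (78 + 168) · 18 = $2214.

Producer surplus rises by $2214.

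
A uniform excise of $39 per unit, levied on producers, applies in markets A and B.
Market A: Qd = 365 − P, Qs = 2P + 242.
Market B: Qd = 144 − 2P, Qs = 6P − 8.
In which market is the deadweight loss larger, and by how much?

Market B, by $633.75.

Market A: pre-tax P* = $41, Q* = 324; post-tax Q = 298; deadweight loss = $507.
Market B: pre-tax P* = $19, Q* = 106; post-tax Q = 47.5; deadweight loss = $1140.75.
Difference: $507 vs $1140.75 → market B is larger by $633.75.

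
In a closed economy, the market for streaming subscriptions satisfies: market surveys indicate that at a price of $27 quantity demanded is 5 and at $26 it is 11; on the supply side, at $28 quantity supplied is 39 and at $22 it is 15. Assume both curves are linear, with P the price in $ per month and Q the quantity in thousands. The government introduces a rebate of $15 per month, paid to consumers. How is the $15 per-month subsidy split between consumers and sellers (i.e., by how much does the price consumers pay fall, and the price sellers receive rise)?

Demand slope: (11 − 5)/(26 − 27) = -6, so Qd = 167 − 6P.
Supply slope: (15 − 39)/(22 − 28) = 4, so Qs = 4P − 73.
Before the subsidy: set 167 − 6P = 4P − 73 → P* = $24, Q* = 23.
With a per-unit subsidy paid to consumers, each effectively pays P − 15, so demand becomes Qd = 167 − 6(P − 15).
Solving gives Q = 59 with consumers paying $18 and sellers receiving $33 (the $15 wedge).
Gain to consumers: $6; to sellers: $9. (They sum to $15.)

Consumers gain $6 per month; sellers gain $9 per month.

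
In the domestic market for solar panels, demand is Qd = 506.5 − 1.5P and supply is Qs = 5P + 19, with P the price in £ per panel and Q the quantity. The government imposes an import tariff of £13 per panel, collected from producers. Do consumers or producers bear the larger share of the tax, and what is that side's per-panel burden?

Without the tax, 506.5 − 1.5P = 5P + 19 gives 6.5P = 487.5, so P* = £75 and Q* = 394.
With the tax collected from producers, supply shifts: Qs = 5(P − 13) + 19.
New equilibrium: consumers pay £85, producers receive £72, Q = 379. (Wedge: Pb − Ps = 13.)
Per-panel burden: consumers £10, producers £3.
Consumers take the larger share because demand is less price-elastic here (demand slope 1.5 vs supply slope 5).

Consumers bear the larger share: £10 per panel.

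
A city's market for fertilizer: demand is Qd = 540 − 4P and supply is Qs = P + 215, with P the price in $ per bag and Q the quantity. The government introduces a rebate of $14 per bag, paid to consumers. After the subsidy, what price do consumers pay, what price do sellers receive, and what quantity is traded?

Consumers pay $62.2; sellers receive $76.2; quantity = 291.2.

Without the subsidy, 540 − 4P = P + 215 gives 5P = 325, so P* = $65 and Q* = 280.
With a per-unit subsidy paid to consumers, each effectively pays P − 14, so demand becomes Qd = 540 − 4(P − 14).
Solving gives Q = 291.2 with consumers paying $62.2 and sellers receiving $76.2 (the $14 wedge).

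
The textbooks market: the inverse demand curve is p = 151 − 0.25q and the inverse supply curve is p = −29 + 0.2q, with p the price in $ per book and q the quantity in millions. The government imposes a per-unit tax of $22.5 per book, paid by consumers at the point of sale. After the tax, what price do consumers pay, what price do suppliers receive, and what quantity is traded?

Consumers pay $63.5; suppliers receive $41; quantity = 350.

Rewrite in direct form: qd = 604 − 4p and qs = 5p + 145.
Before the tax: set 604 − 4p = 5p + 145 → p* = $51, q* = 400.
With the tax collected from consumers, demand (in seller-price terms) shifts: qd = 604 − 4(p + 22.5).
New equilibrium: consumers pay $63.5, suppliers receive $41, q = 350. (Wedge: pb − ps = 22.5.)
The less price-elastic side of the market bears the larger share of a per-unit tax.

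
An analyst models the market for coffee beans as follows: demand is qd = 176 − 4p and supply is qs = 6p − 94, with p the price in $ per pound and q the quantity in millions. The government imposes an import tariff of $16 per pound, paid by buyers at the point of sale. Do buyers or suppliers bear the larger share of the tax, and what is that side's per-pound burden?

Buyers bear the larger share: $9.6 per pound.

Before the tax: set 176 − 4p = 6p − 94 → p* = $27, q* = 68.
With the tax collected from buyers, demand (in seller-price terms) shifts: qd = 176 − 4(p + 16).
New equilibrium: buyers pay $36.6, suppliers receive $20.6, q = 29.6. (Wedge: pb − ps = 16.)
Per-pound burden: buyers $9.6, suppliers $6.4.
Buyers take the larger share because demand is less price-elastic here (demand slope 4 vs supply slope 6).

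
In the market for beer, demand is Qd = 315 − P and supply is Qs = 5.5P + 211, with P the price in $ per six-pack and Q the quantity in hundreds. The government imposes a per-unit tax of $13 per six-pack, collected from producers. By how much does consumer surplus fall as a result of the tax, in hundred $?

Before the tax: set 315 − P = 5.5P + 211 → P* = $16, Q* = 299.
With the tax collected from producers, supply shifts: Qs = 5.5(P − 13) + 211.
New equilibrium: consumers pay $27, producers receive $14, Q = 288. (Wedge: Pb − Ps = 13.)
ΔCS is the trapezoid between Q = 288 and Q = 299 of height $11: ½ · (299 + 288) · 11 = $3228.5.

Consumer surplus falls by $3228.5 hundred.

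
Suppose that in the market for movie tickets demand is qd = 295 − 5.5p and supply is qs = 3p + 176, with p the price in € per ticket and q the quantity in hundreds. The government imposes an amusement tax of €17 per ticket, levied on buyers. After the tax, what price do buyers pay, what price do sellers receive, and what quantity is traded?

Before the tax: set 295 − 5.5p = 3p + 176 → p* = €14, q* = 218.
With the tax collected from buyers, demand (in seller-price terms) shifts: qd = 295 − 5.5(p + 17).
New equilibrium: buyers pay €20, sellers receive €3, q = 185. (Wedge: pb − ps = 17.)

Buyers pay €20; sellers receive €3; quantity = 185.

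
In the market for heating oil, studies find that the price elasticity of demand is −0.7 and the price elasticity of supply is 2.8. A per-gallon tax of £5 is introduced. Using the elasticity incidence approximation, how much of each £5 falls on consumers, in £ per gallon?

Consumers bear ≈ £4 per gallon.

Incidence ratio: consumers' share ≈ εs / (εs + |εd|) = 2.8 / (2.8 + 0.7) = 0.8.
So consumers bear ≈ 0.8 × £5 = £4; sellers bear £1.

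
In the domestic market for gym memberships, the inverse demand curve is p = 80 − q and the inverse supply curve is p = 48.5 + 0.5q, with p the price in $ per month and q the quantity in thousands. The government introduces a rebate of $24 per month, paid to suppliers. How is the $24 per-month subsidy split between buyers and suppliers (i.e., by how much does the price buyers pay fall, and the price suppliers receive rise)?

Buyers gain $16 per month; suppliers gain $8 per month.

Inverting to q(p) form: qd = 80 − p; qs = 2p − 97.
Before the subsidy: set 80 − p = 2p − 97 → p* = $59, q* = 21.
With a per-unit subsidy paid to suppliers, each receives p + 24 per unit sold, so supply becomes qs = 2(p + 24) − 97.
New equilibrium: buyers pay $43, suppliers receive $67, q = 37. (Wedge: pb − ps = −24.)
Gain to buyers: $16; to suppliers: $8. (They sum to $24.)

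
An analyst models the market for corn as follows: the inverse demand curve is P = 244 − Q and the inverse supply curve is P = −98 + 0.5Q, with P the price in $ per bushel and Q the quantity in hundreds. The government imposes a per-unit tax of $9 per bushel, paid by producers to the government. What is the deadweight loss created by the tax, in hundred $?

Deadweight loss = $27 hundred.

Rewrite in direct form: Qd = 244 − P and Qs = 2P + 196.
Without the tax, 244 − P = 2P + 196 gives 3P = 48, so P* = $16 and Q* = 228.
With the tax collected from producers, supply shifts: Qs = 2(P − 9) + 196.
New equilibrium: buyers pay $22, producers receive $13, Q = 222. (Wedge: Pb − Ps = 9.)
Quantity falls by |ΔQ| = |228 − 222| = 6.
DWL = ½ · t · |ΔQ| = ½ · 9 · 6 = $27.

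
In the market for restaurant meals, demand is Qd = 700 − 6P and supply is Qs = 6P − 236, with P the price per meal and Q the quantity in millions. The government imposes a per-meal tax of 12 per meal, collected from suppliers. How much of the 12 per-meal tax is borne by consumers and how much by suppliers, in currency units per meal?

Without the tax, 700 − 6P = 6P − 236 gives 12P = 936, so P* = 78 and Q* = 232.
With the tax collected from suppliers, supply shifts: Qs = 6(P − 12) − 236.
New equilibrium: consumers pay 84, suppliers receive 72, Q = 196. (Wedge: Pb − Ps = 12.)
Burden on consumers: 6; on suppliers: 6. (They sum to 12.)

Consumers bear 6 per meal; suppliers bear 6 per meal.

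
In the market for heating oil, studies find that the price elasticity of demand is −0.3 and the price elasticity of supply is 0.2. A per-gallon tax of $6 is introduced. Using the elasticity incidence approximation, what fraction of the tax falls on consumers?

Consumers' share ≈ 0.4.

Incidence ratio: consumers' share ≈ εs / (εs + |εd|) = 0.2 / (0.2 + 0.3) = 0.4.
Supply is the less elastic side, so consumers bear the smaller share.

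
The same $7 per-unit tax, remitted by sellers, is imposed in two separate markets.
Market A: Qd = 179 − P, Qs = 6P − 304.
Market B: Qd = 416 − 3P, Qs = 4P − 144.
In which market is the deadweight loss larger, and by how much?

Market B, by $21.

Market A: pre-tax P* = $69, Q* = 110; post-tax Q = 104; deadweight loss = $21.
Market B: pre-tax P* = $80, Q* = 176; post-tax Q = 164; deadweight loss = $42.
Difference: $21 vs $42 → market B is larger by $21.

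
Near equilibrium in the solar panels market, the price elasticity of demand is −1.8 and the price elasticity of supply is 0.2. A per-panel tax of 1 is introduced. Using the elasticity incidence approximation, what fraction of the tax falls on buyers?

Incidence ratio: buyers' share ≈ εs / (εs + |εd|) = 0.2 / (0.2 + 1.8) = 0.1.
Supply is the less elastic side, so buyers bear the smaller share.

Buyers' share ≈ 0.1.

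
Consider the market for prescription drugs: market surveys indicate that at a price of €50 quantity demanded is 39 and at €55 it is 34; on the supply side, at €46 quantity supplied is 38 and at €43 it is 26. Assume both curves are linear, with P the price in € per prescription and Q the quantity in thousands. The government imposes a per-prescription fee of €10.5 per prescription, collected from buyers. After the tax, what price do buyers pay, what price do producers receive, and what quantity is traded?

Buyers pay €55.4; producers receive €44.9; quantity = 33.6.

Demand slope: (34 − 39)/(55 − 50) = -1, so Qd = 89 − P.
Supply slope: (26 − 38)/(43 − 46) = 4, so Qs = 4P − 146.
Without the tax, 89 − P = 4P − 146 gives 5P = 235, so P* = €47 and Q* = 42.
With the tax collected from buyers, demand (in seller-price terms) shifts: Qd = 89 − (P + 10.5).
New equilibrium: buyers pay €55.4, producers receive €44.9, Q = 33.6. (Wedge: Pb − Ps = 10.5.)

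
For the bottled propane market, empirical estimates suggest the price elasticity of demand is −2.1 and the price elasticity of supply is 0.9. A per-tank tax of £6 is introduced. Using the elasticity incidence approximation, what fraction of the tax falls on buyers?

Incidence ratio: buyers' share ≈ εs / (εs + |εd|) = 0.9 / (0.9 + 2.1) = 0.3.
Supply is the less elastic side, so buyers bear the smaller share.

Buyers' share ≈ 0.3.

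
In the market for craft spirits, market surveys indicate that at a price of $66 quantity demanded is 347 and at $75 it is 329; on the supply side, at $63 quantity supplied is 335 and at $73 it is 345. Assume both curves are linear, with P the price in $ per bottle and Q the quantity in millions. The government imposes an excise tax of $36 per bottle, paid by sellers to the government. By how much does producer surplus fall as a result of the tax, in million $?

Demand slope: (329 − 347)/(75 − 66) = -2, so Qd = 479 − 2P.
Supply slope: (345 − 335)/(73 − 63) = 1, so Qs = P + 272.
Before the tax: set 479 − 2P = P + 272 → P* = $69, Q* = 341.
With the tax collected from sellers, supply shifts: Qs = (P − 36) + 272.
New equilibrium: consumers pay $81, sellers receive $45, Q = 317. (Wedge: Pb − Ps = 36.)
ΔPS is the trapezoid between Q = 317 and Q = 341 of height $24: ½ · (341 + 317) · 24 = $7896.

Producer surplus falls by $7896 million.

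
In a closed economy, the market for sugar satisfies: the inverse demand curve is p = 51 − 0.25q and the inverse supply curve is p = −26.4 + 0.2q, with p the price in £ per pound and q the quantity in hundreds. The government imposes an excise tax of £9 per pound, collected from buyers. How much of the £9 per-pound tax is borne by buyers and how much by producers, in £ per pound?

Buyers bear £5 per pound; producers bear £4 per pound.

Rewrite in direct form: qd = 204 − 4p and qs = 5p + 132.
Without the tax, 204 − 4p = 5p + 132 gives 9p = 72, so p* = £8 and q* = 172.
With the tax collected from buyers, demand (in seller-price terms) shifts: qd = 204 − 4(p + 9).
Solving gives q = 152 with buyers paying £13 and producers receiving £4 (the £9 wedge).
Burden on buyers: £5; on producers: £4. (They sum to £9.)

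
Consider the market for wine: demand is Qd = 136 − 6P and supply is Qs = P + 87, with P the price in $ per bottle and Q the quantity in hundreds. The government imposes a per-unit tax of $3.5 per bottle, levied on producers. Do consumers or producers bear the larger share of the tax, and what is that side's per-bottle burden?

Producers bear the larger share: $3 per bottle.

Without the tax, 136 − 6P = P + 87 gives 7P = 49, so P* = $7 and Q* = 94.
With the tax collected from producers, supply shifts: Qs = (P − 3.5) + 87.
New equilibrium: consumers pay $7.5, producers receive $4, Q = 91. (Wedge: Pb − Ps = 3.5.)
Per-bottle burden: consumers $0.5, producers $3.
Producers take the larger share because supply is less price-elastic here (demand slope 6 vs supply slope 1).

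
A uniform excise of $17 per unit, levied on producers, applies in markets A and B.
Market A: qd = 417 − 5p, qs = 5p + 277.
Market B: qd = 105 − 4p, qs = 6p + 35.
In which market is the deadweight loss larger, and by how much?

Market A, by $14.45.

Market A: pre-tax p* = $14, q* = 347; post-tax q = 304.5; deadweight loss = $361.25.
Market B: pre-tax p* = $7, q* = 77; post-tax q = 36.2; deadweight loss = $346.8.
Difference: $361.25 vs $346.8 → market A is larger by $14.45.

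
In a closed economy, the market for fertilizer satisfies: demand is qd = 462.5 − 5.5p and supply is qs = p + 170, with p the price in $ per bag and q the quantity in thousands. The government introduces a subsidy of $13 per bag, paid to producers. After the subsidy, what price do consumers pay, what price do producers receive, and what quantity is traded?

Consumers pay $43; producers receive $56; quantity = 226.

Before the subsidy: set 462.5 − 5.5p = p + 170 → p* = $45, q* = 215.
With a per-unit subsidy paid to producers, each receives p + 13 per unit sold, so supply becomes qs = (p + 13) + 170.
Solving gives q = 226 with consumers paying $43 and producers receiving $56 (the $13 wedge).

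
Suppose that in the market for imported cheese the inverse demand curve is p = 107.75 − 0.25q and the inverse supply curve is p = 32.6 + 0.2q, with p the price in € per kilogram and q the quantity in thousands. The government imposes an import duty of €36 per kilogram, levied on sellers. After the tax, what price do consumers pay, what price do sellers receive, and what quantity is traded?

Rewrite in direct form: qd = 431 − 4p and qs = 5p − 163.
Before the tax: set 431 − 4p = 5p − 163 → p* = €66, q* = 167.
With the tax collected from sellers, supply shifts: qs = 5(p − 36) − 163.
New equilibrium: consumers pay €86, sellers receive €50, q = 87. (Wedge: pb − ps = 36.)
The less price-elastic side of the market bears the larger share of a per-unit tax.

Consumers pay €86; sellers receive €50; quantity = 87.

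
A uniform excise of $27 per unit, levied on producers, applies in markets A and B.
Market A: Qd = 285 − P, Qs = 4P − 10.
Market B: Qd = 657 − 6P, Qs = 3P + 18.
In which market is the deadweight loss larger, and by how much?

Market B, by $437.4.

Market A: pre-tax P* = $59, Q* = 226; post-tax Q = 204.4; deadweight loss = $291.6.
Market B: pre-tax P* = $71, Q* = 231; post-tax Q = 177; deadweight loss = $729.
Difference: $291.6 vs $729 → market B is larger by $437.4.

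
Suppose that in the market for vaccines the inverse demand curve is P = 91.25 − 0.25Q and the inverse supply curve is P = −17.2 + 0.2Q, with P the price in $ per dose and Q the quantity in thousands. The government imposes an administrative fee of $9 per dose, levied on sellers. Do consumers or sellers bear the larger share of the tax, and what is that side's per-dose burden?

Consumers bear the larger share: $5 per dose.

Rewrite in direct form: Qd = 365 − 4P and Qs = 5P + 86.
Before the tax: set 365 − 4P = 5P + 86 → P* = $31, Q* = 241.
With the tax collected from sellers, supply shifts: Qs = 5(P − 9) + 86.
Solving gives Q = 221 with consumers paying $36 and sellers receiving $27 (the $9 wedge).
Per-dose burden: consumers $5, sellers $4.
Consumers take the larger share because demand is less price-elastic here (demand slope 4 vs supply slope 5).
The less price-elastic side of the market bears the larger share of a per-unit tax.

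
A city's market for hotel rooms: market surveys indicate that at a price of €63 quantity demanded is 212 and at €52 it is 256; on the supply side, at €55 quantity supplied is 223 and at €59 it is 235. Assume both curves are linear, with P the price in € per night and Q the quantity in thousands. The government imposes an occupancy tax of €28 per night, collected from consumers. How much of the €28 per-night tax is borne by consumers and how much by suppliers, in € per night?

Consumers bear €12 per night; suppliers bear €16 per night.

Demand slope: (256 − 212)/(52 − 63) = -4, so Qd = 464 − 4P.
Supply slope: (235 − 223)/(59 − 55) = 3, so Qs = 3P + 58.
Before the tax: set 464 − 4P = 3P + 58 → P* = €58, Q* = 232.
With the tax collected from consumers, demand (in seller-price terms) shifts: Qd = 464 − 4(P + 28).
Solving gives Q = 184 with consumers paying €70 and suppliers receiving €42 (the €28 wedge).
Burden on consumers: €12; on suppliers: €16. (They sum to €28.)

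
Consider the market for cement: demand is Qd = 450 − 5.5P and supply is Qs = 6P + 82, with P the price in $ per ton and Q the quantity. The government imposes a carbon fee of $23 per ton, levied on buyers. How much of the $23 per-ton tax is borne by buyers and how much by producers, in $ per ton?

Without the tax, 450 − 5.5P = 6P + 82 gives 11.5P = 368, so P* = $32 and Q* = 274.
With the tax collected from buyers, demand (in seller-price terms) shifts: Qd = 450 − 5.5(P + 23).
New equilibrium: buyers pay $44, producers receive $21, Q = 208. (Wedge: Pb − Ps = 23.)
Burden on buyers: $12; on producers: $11. (They sum to $23.)
The less price-elastic side of the market bears the larger share of a per-unit tax.

Buyers bear $12 per ton; producers bear $11 per ton.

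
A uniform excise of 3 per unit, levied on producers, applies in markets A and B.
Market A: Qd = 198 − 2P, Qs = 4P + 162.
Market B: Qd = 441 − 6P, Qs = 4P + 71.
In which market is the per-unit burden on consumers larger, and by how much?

Market A: pre-tax P* = 6, Q* = 186; post-tax Q = 182; per-unit burden on consumers = 2.
Market B: pre-tax P* = 37, Q* = 219; post-tax Q = 211.8; per-unit burden on consumers = 1.2.
Difference: 2 vs 1.2 → market A is larger by 0.8.

Market A, by 0.8.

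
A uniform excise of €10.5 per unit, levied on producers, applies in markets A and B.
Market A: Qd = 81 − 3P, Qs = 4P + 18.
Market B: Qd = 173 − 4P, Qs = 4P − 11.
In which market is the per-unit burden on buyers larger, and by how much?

Market A: pre-tax P* = €9, Q* = 54; post-tax Q = 36; per-unit burden on buyers = €6.
Market B: pre-tax P* = €23, Q* = 81; post-tax Q = 60; per-unit burden on buyers = €5.25.
Difference: €6 vs €5.25 → market A is larger by €0.75.

Market A, by €0.75.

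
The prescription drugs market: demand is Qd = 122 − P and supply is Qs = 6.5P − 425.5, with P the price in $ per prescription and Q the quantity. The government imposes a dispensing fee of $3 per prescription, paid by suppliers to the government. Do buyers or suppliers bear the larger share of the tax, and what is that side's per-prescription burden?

Before the tax: set 122 − P = 6.5P − 425.5 → P* = $73, Q* = 49.
With the tax collected from suppliers, supply shifts: Qs = 6.5(P − 3) − 425.5.
Solving gives Q = 46.4 with buyers paying $75.6 and suppliers receiving $72.6 (the $3 wedge).
Per-prescription burden: buyers $2.6, suppliers $0.4.
Buyers take the larger share because demand is less price-elastic here (demand slope 1 vs supply slope 6.5).
The less price-elastic side of the market bears the larger share of a per-unit tax.

Buyers bear the larger share: $2.6 per prescription.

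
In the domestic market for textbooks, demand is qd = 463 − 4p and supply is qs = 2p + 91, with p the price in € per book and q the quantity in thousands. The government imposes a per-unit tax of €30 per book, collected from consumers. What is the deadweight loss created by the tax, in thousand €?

Before the tax: set 463 − 4p = 2p + 91 → p* = €62, q* = 215.
With the tax collected from consumers, demand (in seller-price terms) shifts: qd = 463 − 4(p + 30).
New equilibrium: consumers pay €72, sellers receive €42, q = 175. (Wedge: pb − ps = 30.)
Quantity falls by |ΔQ| = |215 − 175| = 40.
DWL = ½ · t · |ΔQ| = ½ · 30 · 40 = €600.

Deadweight loss = €600 thousand.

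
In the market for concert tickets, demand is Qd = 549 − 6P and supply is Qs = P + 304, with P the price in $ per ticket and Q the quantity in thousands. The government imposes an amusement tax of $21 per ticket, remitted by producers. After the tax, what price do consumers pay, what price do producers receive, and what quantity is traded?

Consumers pay $38; producers receive $17; quantity = 321.

Without the tax, 549 − 6P = P + 304 gives 7P = 245, so P* = $35 and Q* = 339.
With the tax collected from producers, supply shifts: Qs = (P − 21) + 304.
New equilibrium: consumers pay $38, producers receive $17, Q = 321. (Wedge: Pb − Ps = 21.)
The less price-elastic side of the market bears the larger share of a per-unit tax.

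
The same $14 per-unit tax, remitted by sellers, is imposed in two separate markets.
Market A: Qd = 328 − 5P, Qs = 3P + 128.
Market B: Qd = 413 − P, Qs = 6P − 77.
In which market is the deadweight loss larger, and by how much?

Market A, by $99.75.

Market A: pre-tax P* = $25, Q* = 203; post-tax Q = 176.75; deadweight loss = $183.75.
Market B: pre-tax P* = $70, Q* = 343; post-tax Q = 331; deadweight loss = $84.
Difference: $183.75 vs $84 → market A is larger by $99.75.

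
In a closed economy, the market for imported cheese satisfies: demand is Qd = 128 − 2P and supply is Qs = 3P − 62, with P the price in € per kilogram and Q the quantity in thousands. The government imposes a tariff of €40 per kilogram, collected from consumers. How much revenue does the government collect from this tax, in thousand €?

Tax revenue = €160 thousand.

Before the tax: set 128 − 2P = 3P − 62 → P* = €38, Q* = 52.
With the tax collected from consumers, demand (in seller-price terms) shifts: Qd = 128 − 2(P + 40).
Solving gives Q = 4 with consumers paying €62 and producers receiving €22 (the €40 wedge).
Revenue = t · Q = 40 · 4 = €160.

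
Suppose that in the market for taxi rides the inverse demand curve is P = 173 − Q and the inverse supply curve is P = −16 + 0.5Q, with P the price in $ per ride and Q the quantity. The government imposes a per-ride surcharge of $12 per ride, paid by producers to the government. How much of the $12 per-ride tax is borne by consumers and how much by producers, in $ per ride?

Consumers bear $8 per ride; producers bear $4 per ride.

Inverting to Q(P) form: Qd = 173 − P; Qs = 2P + 32.
Before the tax: set 173 − P = 2P + 32 → P* = $47, Q* = 126.
With the tax collected from producers, supply shifts: Qs = 2(P − 12) + 32.
New equilibrium: consumers pay $55, producers receive $43, Q = 118. (Wedge: Pb − Ps = 12.)
Burden on consumers: $8; on producers: $4. (They sum to $12.)
The less price-elastic side of the market bears the larger share of a per-unit tax.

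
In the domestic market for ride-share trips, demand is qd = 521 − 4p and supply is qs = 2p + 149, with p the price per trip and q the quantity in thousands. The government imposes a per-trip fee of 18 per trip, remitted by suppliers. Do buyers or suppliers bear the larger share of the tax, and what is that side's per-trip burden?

Without the tax, 521 − 4p = 2p + 149 gives 6p = 372, so p* = 62 and q* = 273.
With the tax collected from suppliers, supply shifts: qs = 2(p − 18) + 149.
Solving gives q = 249 with buyers paying 68 and suppliers receiving 50 (the 18 wedge).
Per-trip burden: buyers 6, suppliers 12.
Suppliers take the larger share because supply is less price-elastic here (demand slope 4 vs supply slope 2).

Suppliers bear the larger share: 12 per trip.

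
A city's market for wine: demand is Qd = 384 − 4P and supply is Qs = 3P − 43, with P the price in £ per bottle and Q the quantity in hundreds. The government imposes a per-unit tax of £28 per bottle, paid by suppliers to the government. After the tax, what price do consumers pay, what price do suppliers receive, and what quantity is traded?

Consumers pay £73; suppliers receive £45; quantity = 92.

Before the tax: set 384 − 4P = 3P − 43 → P* = £61, Q* = 140.
With the tax collected from suppliers, supply shifts: Qs = 3(P − 28) − 43.
Solving gives Q = 92 with consumers paying £73 and suppliers receiving £45 (the £28 wedge).
The less price-elastic side of the market bears the larger share of a per-unit tax.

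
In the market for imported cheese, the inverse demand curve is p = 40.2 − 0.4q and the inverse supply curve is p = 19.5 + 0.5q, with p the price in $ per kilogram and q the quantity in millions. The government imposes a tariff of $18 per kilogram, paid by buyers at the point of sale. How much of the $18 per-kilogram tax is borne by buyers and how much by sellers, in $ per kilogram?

Buyers bear $8 per kilogram; sellers bear $10 per kilogram.

Rewrite in direct form: qd = 100.5 − 2.5p and qs = 2p − 39.
Without the tax, 100.5 − 2.5p = 2p − 39 gives 4.5p = 139.5, so p* = $31 and q* = 23.
With the tax collected from buyers, demand (in seller-price terms) shifts: qd = 100.5 − 2.5(p + 18).
New equilibrium: buyers pay $39, sellers receive $21, q = 3. (Wedge: pb − ps = 18.)
Burden on buyers: $8; on sellers: $10. (They sum to $18.)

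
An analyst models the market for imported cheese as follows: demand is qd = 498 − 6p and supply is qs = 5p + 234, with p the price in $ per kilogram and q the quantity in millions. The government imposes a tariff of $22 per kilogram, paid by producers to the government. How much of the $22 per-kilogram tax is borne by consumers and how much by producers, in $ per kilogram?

Without the tax, 498 − 6p = 5p + 234 gives 11p = 264, so p* = $24 and q* = 354.
With the tax collected from producers, supply shifts: qs = 5(p − 22) + 234.
New equilibrium: consumers pay $34, producers receive $12, q = 294. (Wedge: pb − ps = 22.)
Burden on consumers: $10; on producers: $12. (They sum to $22.)

Consumers bear $10 per kilogram; producers bear $12 per kilogram.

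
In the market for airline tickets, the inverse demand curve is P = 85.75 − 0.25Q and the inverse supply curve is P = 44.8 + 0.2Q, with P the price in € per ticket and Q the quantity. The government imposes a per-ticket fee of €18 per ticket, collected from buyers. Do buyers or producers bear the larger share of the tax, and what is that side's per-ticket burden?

Rewrite in direct form: Qd = 343 − 4P and Qs = 5P − 224.
Before the tax: set 343 − 4P = 5P − 224 → P* = €63, Q* = 91.
With the tax collected from buyers, demand (in seller-price terms) shifts: Qd = 343 − 4(P + 18).
New equilibrium: buyers pay €73, producers receive €55, Q = 51. (Wedge: Pb − Ps = 18.)
Per-ticket burden: buyers €10, producers €8.
Buyers take the larger share because demand is less price-elastic here (demand slope 4 vs supply slope 5).

Buyers bear the larger share: €10 per ticket.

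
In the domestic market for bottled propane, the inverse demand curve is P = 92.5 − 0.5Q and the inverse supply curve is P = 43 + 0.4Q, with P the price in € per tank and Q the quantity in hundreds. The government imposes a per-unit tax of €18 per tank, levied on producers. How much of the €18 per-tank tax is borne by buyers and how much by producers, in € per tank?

Buyers bear €10 per tank; producers bear €8 per tank.

Inverting to Q(P) form: Qd = 185 − 2P; Qs = 2.5P − 107.5.
Before the tax: set 185 − 2P = 2.5P − 107.5 → P* = €65, Q* = 55.
With the tax collected from producers, supply shifts: Qs = 2.5(P − 18) − 107.5.
New equilibrium: buyers pay €75, producers receive €57, Q = 35. (Wedge: Pb − Ps = 18.)
Burden on buyers: €10; on producers: €8. (They sum to €18.)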